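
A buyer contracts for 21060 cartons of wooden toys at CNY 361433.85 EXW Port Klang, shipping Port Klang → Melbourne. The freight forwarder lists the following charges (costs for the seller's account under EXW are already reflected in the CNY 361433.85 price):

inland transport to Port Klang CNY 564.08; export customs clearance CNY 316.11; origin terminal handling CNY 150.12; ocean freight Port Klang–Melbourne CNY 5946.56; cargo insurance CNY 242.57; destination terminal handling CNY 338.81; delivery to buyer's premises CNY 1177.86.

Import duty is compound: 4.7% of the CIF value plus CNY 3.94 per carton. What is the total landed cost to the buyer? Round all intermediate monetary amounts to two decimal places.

EXW: the seller makes goods available at their premises; the buyer bears all onward costs.
CIF value = EXW price + inland to port + export clearance + origin terminal + freight + insurance = 361433.85 + 564.08 + 316.11 + 150.12 + 5946.56 + 242.57 = 368653.29
Ad valorem component: 368653.29 × 4.7% = 17326.70
Specific component: 21060 × 3.94 = 82976.40
Import duty = 17326.70 + 82976.40 = 100303.10
Buyer bears: inland to port 564.08 + export clearance 316.11 + origin terminal 150.12 + freight 5946.56 + insurance 242.57 + destination terminal 338.81 + delivery 1177.86 + duty 100303.10 = 109039.21
Landed cost = invoice 361433.85 + 109039.21 = 470473.06

Total landed cost: CNY 470473.06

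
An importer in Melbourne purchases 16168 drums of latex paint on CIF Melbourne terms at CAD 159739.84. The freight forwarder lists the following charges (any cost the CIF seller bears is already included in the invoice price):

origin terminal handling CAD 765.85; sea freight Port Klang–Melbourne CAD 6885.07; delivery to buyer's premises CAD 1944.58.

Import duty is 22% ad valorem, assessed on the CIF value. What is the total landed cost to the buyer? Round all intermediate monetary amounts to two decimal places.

CIF: the seller pays costs through ocean freight and marine insurance to the destination port.
Already in the invoice (seller's account under CIF): origin terminal, freight — exclude.
The CIF price already equals the CIF value: 159739.84
Import duty = 159739.84 × 22% = 35142.76
Buyer bears: delivery 1944.58 + duty 35142.76 = 37087.34
Landed cost = invoice 159739.84 + 37087.34 = 196827.18

Total landed cost: CAD 196827.18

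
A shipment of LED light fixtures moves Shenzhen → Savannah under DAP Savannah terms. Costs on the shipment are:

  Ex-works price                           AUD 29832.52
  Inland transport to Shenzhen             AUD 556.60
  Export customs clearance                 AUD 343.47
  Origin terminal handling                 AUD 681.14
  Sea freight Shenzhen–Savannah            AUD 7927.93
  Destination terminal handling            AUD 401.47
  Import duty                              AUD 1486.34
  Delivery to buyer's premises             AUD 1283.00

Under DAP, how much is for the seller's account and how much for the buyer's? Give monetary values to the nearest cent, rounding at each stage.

Seller: AUD 41026.13; buyer: AUD 1486.34

DAP: the seller bears all costs to the named destination except import duty and clearance.
Seller's account: goods 29832.52 + inland to port 556.60 + export clearance 343.47 + origin terminal 681.14 + freight 7927.93 + destination terminal 401.47 + delivery 1283.00 = 41026.13
Buyer's account: duty 1486.34 = 1486.34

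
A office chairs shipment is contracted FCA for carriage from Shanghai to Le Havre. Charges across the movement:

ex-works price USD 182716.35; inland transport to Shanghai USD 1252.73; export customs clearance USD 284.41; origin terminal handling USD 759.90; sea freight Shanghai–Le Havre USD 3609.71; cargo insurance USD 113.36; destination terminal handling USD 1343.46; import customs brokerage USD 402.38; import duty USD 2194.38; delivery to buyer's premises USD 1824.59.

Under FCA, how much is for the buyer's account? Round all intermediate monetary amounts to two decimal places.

FCA: the seller delivers export-cleared goods to the carrier; the buyer bears costs from that point.
Seller's account: goods 182716.35 + inland to port 1252.73 + export clearance 284.41 = 184253.49
Buyer's account: origin terminal 759.90 + freight 3609.71 + insurance 113.36 + destination terminal 1343.46 + brokerage 402.38 + duty 2194.38 + delivery 1824.59 = 10247.78

Buyer's account: USD 10247.78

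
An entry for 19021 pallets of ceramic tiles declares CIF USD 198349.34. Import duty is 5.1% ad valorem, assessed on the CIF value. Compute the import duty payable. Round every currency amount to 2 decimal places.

Import duty = 198349.34 × 5.1% = 10115.82

Import duty: USD 10115.82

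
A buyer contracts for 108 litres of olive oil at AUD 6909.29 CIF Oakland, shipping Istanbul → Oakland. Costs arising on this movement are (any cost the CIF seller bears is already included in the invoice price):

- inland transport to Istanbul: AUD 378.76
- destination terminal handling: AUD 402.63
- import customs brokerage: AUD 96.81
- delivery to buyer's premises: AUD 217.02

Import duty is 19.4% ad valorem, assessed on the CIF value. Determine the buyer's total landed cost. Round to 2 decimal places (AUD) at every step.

CIF: the seller pays costs through ocean freight and marine insurance to the destination port.
Already in the invoice (seller's account under CIF): inland to port — exclude.
The CIF price already equals the CIF value: 6909.29
Import duty = 6909.29 × 19.4% = 1340.40
Buyer bears: destination terminal 402.63 + brokerage 96.81 + delivery 217.02 + duty 1340.40 = 2056.86
Landed cost = invoice 6909.29 + 2056.86 = 8966.15

Total landed cost: AUD 8966.15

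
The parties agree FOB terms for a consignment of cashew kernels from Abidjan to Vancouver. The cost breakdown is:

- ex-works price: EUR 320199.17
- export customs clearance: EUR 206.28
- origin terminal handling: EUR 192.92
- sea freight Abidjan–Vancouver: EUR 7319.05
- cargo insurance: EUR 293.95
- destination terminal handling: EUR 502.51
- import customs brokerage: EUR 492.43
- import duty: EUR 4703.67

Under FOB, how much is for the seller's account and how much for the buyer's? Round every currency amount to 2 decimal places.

Seller: EUR 320598.37; buyer: EUR 13311.61

FOB: the seller bears costs until goods are on board at the origin port; the buyer bears freight, insurance and all costs thereafter.
Seller's account: goods 320199.17 + export clearance 206.28 + origin terminal 192.92 = 320598.37
Buyer's account: freight 7319.05 + insurance 293.95 + destination terminal 502.51 + brokerage 492.43 + duty 4703.67 = 13311.61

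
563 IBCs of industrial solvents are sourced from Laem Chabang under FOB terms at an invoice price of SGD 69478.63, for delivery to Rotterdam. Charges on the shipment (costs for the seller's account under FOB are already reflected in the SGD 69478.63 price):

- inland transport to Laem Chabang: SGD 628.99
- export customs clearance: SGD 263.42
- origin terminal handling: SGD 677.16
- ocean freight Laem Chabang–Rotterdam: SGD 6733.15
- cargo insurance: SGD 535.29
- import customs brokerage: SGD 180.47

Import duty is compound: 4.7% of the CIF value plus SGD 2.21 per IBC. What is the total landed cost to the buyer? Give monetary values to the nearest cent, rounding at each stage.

FOB: the seller bears costs until goods are on board at the origin port; the buyer bears freight, insurance and all costs thereafter.
Already in the invoice (seller's account under FOB): inland to port, export clearance, origin terminal — exclude.
CIF value = FOB price + freight + insurance = 69478.63 + 6733.15 + 535.29 = 76747.07
Ad valorem component: 76747.07 × 4.7% = 3607.11
Specific component: 563 × 2.21 = 1244.23
Import duty = 3607.11 + 1244.23 = 4851.34
Buyer bears: freight 6733.15 + insurance 535.29 + brokerage 180.47 + duty 4851.34 = 12300.25
Landed cost = invoice 69478.63 + 12300.25 = 81778.88

Total landed cost: SGD 81778.88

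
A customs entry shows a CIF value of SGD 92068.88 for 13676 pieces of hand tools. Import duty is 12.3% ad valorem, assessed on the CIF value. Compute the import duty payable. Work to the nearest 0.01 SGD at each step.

Import duty = 92068.88 × 12.3% = 11324.47

Import duty: SGD 11324.47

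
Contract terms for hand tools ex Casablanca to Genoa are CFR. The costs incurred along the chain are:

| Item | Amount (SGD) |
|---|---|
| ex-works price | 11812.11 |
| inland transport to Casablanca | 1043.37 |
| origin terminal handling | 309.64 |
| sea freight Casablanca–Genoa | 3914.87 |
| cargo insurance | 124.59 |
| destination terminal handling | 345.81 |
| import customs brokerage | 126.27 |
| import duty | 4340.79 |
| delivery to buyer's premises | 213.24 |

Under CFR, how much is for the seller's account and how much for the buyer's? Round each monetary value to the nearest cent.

CFR: the seller pays costs through ocean freight to the destination port, but not insurance.
Seller's account: goods 11812.11 + inland to port 1043.37 + origin terminal 309.64 + freight 3914.87 = 17079.99
Buyer's account: insurance 124.59 + destination terminal 345.81 + brokerage 126.27 + duty 4340.79 + delivery 213.24 = 5150.70

Seller: SGD 17079.99; buyer: SGD 5150.70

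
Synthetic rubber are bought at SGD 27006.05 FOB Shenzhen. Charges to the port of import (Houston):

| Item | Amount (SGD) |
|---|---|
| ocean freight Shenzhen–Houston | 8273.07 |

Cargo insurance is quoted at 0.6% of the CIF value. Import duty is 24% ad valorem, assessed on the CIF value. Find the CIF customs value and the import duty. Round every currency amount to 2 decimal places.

Let C be the CIF value. C = FOB price + freight + 0.6% × C
C − 0.6% × C = 27006.05 + 8273.07
0.994 × C = 35279.12
C = 35279.12 / 0.994 = 35492.07
Insurance premium = 0.6% × 35492.07 = 212.95
Import duty = 35492.07 × 24% = 8518.10

CIF value: SGD 35492.07; import duty: SGD 8518.10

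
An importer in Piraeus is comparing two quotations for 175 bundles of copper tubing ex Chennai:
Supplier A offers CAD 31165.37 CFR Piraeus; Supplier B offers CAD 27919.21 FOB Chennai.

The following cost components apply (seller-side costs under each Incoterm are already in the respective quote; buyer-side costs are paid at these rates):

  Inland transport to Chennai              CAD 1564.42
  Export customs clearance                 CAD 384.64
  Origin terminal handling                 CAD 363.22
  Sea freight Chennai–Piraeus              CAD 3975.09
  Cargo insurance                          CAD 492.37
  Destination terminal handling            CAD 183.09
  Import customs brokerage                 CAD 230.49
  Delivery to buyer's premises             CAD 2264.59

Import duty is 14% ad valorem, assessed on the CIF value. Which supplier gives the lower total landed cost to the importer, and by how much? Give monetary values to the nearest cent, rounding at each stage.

Supplier A is cheaper by CAD 830.98

Supplier A (CFR):
CIF value = CFR price + insurance = 31165.37 + 492.37 = 31657.74
Import duty = 31657.74 × 14% = 4432.08
Buyer bears (A): 492.37 + 183.09 + 230.49 + 2264.59 = 3170.54
Landed cost (A) = invoice 31165.37 + 3170.54 + duty 4432.08 = 38767.99
Supplier B (FOB):
CIF value = FOB price + freight + insurance = 27919.21 + 3975.09 + 492.37 = 32386.67
Import duty = 32386.67 × 14% = 4534.13
Buyer bears (B): 3975.09 + 492.37 + 183.09 + 230.49 + 2264.59 = 7145.63
Landed cost (B) = invoice 27919.21 + 7145.63 + duty 4534.13 = 39598.97
Difference = |38767.99 − 39598.97| = 830.98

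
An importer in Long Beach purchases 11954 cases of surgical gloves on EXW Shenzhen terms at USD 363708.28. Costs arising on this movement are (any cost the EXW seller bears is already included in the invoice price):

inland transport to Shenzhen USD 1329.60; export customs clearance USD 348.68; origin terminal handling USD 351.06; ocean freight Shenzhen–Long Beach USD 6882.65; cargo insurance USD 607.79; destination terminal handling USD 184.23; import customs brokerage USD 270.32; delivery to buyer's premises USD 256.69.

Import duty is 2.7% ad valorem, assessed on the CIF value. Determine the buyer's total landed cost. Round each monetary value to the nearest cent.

Total landed cost: USD 384016.46

EXW: the seller makes goods available at their premises; the buyer bears all onward costs.
CIF value = EXW price + inland to port + export clearance + origin terminal + freight + insurance = 363708.28 + 1329.60 + 348.68 + 351.06 + 6882.65 + 607.79 = 373228.06
Import duty = 373228.06 × 2.7% = 10077.16
Buyer bears: inland to port 1329.60 + export clearance 348.68 + origin terminal 351.06 + freight 6882.65 + insurance 607.79 + destination terminal 184.23 + brokerage 270.32 + delivery 256.69 + duty 10077.16 = 20308.18
Landed cost = invoice 363708.28 + 20308.18 = 384016.46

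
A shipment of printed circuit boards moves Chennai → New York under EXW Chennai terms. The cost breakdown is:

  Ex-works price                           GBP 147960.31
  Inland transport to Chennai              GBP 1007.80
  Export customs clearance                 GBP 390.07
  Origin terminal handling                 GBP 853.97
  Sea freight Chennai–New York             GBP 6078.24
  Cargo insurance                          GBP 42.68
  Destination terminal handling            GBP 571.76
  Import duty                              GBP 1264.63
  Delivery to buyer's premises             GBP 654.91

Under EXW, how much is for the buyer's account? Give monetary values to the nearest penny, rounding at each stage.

Buyer's account: GBP 10864.06

EXW: the seller makes goods available at their premises; the buyer bears all onward costs.
Seller's account: goods 147960.31 = 147960.31
Buyer's account: inland to port 1007.80 + export clearance 390.07 + origin terminal 853.97 + freight 6078.24 + insurance 42.68 + destination terminal 571.76 + duty 1264.63 + delivery 654.91 = 10864.06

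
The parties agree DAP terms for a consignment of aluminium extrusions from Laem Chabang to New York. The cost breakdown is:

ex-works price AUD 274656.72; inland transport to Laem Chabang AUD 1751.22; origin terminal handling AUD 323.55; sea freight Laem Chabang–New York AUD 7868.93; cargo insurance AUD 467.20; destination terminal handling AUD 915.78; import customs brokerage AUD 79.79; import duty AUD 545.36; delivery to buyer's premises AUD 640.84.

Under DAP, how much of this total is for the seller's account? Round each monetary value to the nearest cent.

Seller's account: AUD 286624.24

DAP: the seller bears all costs to the named destination except import duty and clearance.
Seller's account: goods 274656.72 + inland to port 1751.22 + origin terminal 323.55 + freight 7868.93 + insurance 467.20 + destination terminal 915.78 + delivery 640.84 = 286624.24
Buyer's account: brokerage 79.79 + duty 545.36 = 625.15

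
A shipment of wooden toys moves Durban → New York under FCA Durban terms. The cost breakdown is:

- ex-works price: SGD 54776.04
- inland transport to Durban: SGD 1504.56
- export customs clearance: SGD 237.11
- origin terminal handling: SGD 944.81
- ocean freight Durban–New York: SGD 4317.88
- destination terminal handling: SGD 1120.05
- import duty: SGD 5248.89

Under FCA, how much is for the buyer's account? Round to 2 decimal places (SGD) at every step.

Buyer's account: SGD 11631.63

FCA: the seller delivers export-cleared goods to the carrier; the buyer bears costs from that point.
Seller's account: goods 54776.04 + inland to port 1504.56 + export clearance 237.11 = 56517.71
Buyer's account: origin terminal 944.81 + freight 4317.88 + destination terminal 1120.05 + duty 5248.89 = 11631.63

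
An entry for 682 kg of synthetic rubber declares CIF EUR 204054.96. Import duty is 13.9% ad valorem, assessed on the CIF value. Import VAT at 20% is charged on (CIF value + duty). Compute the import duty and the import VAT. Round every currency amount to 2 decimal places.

Import duty = 204054.96 × 13.9% = 28363.64
VAT base = CIF + duty = 204054.96 + 28363.64 = 232418.60
Import VAT = 232418.60 × 20% = 46483.72

Import duty: EUR 28363.64; import VAT: EUR 46483.72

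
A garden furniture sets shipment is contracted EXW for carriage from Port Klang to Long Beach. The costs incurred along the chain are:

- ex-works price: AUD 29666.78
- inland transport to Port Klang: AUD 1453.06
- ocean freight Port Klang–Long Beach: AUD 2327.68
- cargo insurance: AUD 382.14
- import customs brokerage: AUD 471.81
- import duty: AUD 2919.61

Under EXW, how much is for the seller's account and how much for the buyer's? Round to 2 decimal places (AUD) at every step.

Seller: AUD 29666.78; buyer: AUD 7554.30

EXW: the seller makes goods available at their premises; the buyer bears all onward costs.
Seller's account: goods 29666.78 = 29666.78
Buyer's account: inland to port 1453.06 + freight 2327.68 + insurance 382.14 + brokerage 471.81 + duty 2919.61 = 7554.30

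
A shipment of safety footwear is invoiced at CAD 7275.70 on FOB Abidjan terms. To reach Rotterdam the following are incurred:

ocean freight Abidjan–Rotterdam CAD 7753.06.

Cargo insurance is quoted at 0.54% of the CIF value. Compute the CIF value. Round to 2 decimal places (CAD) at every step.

CIF value: CAD 15110.36

Let C be the CIF value. C = FOB price + freight + 0.54% × C
C − 0.54% × C = 7275.70 + 7753.06
0.9946 × C = 15028.76
C = 15028.76 / 0.9946 = 15110.36
Insurance premium = 0.54% × 15110.36 = 81.60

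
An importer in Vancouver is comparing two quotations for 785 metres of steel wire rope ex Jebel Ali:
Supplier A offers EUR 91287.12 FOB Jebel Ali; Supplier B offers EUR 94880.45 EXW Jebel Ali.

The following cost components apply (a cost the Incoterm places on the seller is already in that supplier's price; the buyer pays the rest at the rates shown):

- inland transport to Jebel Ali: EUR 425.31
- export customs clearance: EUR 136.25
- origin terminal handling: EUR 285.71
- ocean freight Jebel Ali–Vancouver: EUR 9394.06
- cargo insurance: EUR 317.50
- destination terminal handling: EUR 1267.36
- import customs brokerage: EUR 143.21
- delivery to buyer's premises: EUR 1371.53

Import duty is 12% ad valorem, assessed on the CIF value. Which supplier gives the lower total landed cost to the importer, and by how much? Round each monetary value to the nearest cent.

Supplier A (FOB):
CIF value = FOB price + freight + insurance = 91287.12 + 9394.06 + 317.50 = 100998.68
Import duty = 100998.68 × 12% = 12119.84
Buyer bears (A): 9394.06 + 317.50 + 1267.36 + 143.21 + 1371.53 = 12493.66
Landed cost (A) = invoice 91287.12 + 12493.66 + duty 12119.84 = 115900.62
Supplier B (EXW):
CIF value = EXW price + inland to port + export clearance + origin terminal + freight + insurance = 94880.45 + 425.31 + 136.25 + 285.71 + 9394.06 + 317.50 = 105439.28
Import duty = 105439.28 × 12% = 12652.71
Buyer bears (B): 425.31 + 136.25 + 285.71 + 9394.06 + 317.50 + 1267.36 + 143.21 + 1371.53 = 13340.93
Landed cost (B) = invoice 94880.45 + 13340.93 + duty 12652.71 = 120874.09
Difference = |115900.62 − 120874.09| = 4973.47

Supplier A is cheaper by EUR 4973.47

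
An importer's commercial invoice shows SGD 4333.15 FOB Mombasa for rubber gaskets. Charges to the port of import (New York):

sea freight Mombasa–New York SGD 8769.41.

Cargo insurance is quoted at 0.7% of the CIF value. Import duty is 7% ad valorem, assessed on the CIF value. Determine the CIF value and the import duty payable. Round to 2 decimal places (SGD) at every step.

Let C be the CIF value. C = FOB price + freight + 0.7% × C
C − 0.7% × C = 4333.15 + 8769.41
0.993 × C = 13102.56
C = 13102.56 / 0.993 = 13194.92
Insurance premium = 0.7% × 13194.92 = 92.36
Import duty = 13194.92 × 7% = 923.64

CIF value: SGD 13194.92; import duty: SGD 923.64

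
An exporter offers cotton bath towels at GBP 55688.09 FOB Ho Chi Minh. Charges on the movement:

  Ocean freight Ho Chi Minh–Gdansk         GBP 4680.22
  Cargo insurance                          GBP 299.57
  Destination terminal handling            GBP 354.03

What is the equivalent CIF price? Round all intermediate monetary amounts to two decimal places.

Not relevant to the conversion: destination terminal — on the buyer under both terms; not part of either seller's price.
From FOB to CIF, the seller additionally bears: freight, insurance.
CIF price = 55688.09 + 4680.22 + 299.57 = 60667.88

CIF price: GBP 60667.88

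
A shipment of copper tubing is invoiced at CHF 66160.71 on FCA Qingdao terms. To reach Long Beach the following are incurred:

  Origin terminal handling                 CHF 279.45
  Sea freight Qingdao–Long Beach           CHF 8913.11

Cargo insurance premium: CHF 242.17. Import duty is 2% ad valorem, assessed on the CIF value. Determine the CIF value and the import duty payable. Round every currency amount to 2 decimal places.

CIF value: CHF 75595.44; import duty: CHF 1511.91

CIF = FCA price + pre-shipment costs + freight + insurance
CIF = 66160.71 + 279.45 + 8913.11 + 242.17 = 75595.44
Import duty = 75595.44 × 2% = 1511.91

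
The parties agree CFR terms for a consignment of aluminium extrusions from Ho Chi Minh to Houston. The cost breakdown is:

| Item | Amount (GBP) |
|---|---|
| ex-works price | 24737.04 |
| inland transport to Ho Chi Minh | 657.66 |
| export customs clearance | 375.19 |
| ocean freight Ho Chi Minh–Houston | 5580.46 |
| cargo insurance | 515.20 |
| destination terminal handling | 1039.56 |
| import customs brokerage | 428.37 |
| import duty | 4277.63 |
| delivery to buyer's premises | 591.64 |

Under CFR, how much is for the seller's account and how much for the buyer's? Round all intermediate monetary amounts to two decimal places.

Seller: GBP 31350.35; buyer: GBP 6852.40

CFR: the seller pays costs through ocean freight to the destination port, but not insurance.
Seller's account: goods 24737.04 + inland to port 657.66 + export clearance 375.19 + freight 5580.46 = 31350.35
Buyer's account: insurance 515.20 + destination terminal 1039.56 + brokerage 428.37 + duty 4277.63 + delivery 591.64 = 6852.40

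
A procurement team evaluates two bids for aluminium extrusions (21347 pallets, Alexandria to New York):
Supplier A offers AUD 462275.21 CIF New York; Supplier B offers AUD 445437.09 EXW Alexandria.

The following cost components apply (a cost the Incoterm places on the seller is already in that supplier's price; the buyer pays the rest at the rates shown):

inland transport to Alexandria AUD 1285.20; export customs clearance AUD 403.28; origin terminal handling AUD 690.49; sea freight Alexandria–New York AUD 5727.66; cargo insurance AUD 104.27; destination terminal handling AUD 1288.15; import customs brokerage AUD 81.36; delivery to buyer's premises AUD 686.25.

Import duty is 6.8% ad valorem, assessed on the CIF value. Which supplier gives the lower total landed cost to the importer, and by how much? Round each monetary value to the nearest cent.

Supplier B is cheaper by AUD 9213.87

Supplier A (CIF):
The CIF price already equals the CIF value: 462275.21
Import duty = 462275.21 × 6.8% = 31434.71
Buyer bears (A): 1288.15 + 81.36 + 686.25 = 2055.76
Landed cost (A) = invoice 462275.21 + 2055.76 + duty 31434.71 = 495765.68
Supplier B (EXW):
CIF value = EXW price + inland to port + export clearance + origin terminal + freight + insurance = 445437.09 + 1285.20 + 403.28 + 690.49 + 5727.66 + 104.27 = 453647.99
Import duty = 453647.99 × 6.8% = 30848.06
Buyer bears (B): 1285.20 + 403.28 + 690.49 + 5727.66 + 104.27 + 1288.15 + 81.36 + 686.25 = 10266.66
Landed cost (B) = invoice 445437.09 + 10266.66 + duty 30848.06 = 486551.81
Difference = |495765.68 − 486551.81| = 9213.87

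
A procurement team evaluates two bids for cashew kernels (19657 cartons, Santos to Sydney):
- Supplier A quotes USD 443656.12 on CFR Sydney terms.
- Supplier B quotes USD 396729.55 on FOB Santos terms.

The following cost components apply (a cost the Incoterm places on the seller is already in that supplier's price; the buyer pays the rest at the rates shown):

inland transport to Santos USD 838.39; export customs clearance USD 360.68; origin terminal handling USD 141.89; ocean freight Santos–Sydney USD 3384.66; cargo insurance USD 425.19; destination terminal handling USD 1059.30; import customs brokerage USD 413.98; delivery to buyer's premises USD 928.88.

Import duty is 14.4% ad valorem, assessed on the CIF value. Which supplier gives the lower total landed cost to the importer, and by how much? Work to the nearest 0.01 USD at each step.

Supplier B is cheaper by USD 49811.95

Supplier A (CFR):
CIF value = CFR price + insurance = 443656.12 + 425.19 = 444081.31
Import duty = 444081.31 × 14.4% = 63947.71
Buyer bears (A): 425.19 + 1059.30 + 413.98 + 928.88 = 2827.35
Landed cost (A) = invoice 443656.12 + 2827.35 + duty 63947.71 = 510431.18
Supplier B (FOB):
CIF value = FOB price + freight + insurance = 396729.55 + 3384.66 + 425.19 = 400539.40
Import duty = 400539.40 × 14.4% = 57677.67
Buyer bears (B): 3384.66 + 425.19 + 1059.30 + 413.98 + 928.88 = 6212.01
Landed cost (B) = invoice 396729.55 + 6212.01 + duty 57677.67 = 460619.23
Difference = |510431.18 − 460619.23| = 49811.95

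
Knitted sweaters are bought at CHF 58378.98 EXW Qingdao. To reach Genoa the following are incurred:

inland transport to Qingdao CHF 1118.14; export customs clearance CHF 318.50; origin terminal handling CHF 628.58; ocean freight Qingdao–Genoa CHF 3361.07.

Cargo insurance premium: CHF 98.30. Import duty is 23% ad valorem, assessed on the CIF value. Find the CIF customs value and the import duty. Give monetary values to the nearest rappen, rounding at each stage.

CIF value: CHF 63903.57; import duty: CHF 14697.82

CIF = EXW price + pre-shipment costs + freight + insurance
CIF = 58378.98 + 1118.14 + 318.50 + 628.58 + 3361.07 + 98.30 = 63903.57
Import duty = 63903.57 × 23% = 14697.82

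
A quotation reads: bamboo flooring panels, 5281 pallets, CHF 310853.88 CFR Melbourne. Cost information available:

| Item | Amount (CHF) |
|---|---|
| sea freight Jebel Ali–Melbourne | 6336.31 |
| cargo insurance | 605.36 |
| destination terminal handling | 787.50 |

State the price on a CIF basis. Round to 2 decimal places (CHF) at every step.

Not relevant to the conversion: freight — on the seller under both CFR and CIF; already in the CFR price and stays in the CIF price. destination terminal — on the buyer under both terms; not part of either seller's price.
From CFR to CIF, the seller additionally bears: insurance.
CIF price = 310853.88 + 605.36 = 311459.24

CIF price: CHF 311459.24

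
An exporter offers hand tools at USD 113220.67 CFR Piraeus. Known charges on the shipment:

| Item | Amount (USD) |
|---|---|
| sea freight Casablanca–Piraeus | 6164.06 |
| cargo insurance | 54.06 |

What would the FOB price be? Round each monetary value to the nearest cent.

FOB price: USD 107056.61

Not relevant to the conversion: insurance — on the buyer under both terms; not part of either seller's price.
From CFR to FOB, the seller no longer bears: freight.
FOB price = 113220.67 − 6164.06 = 107056.61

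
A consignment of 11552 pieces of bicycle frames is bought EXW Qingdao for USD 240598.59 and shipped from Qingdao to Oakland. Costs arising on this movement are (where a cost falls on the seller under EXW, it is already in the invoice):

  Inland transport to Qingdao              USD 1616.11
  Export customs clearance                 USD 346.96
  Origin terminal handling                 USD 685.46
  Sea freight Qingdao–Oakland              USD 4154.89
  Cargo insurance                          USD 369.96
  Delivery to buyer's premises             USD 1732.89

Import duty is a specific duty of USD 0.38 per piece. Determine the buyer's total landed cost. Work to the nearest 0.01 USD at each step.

EXW: the seller makes goods available at their premises; the buyer bears all onward costs.
CIF value = EXW price + inland to port + export clearance + origin terminal + freight + insurance = 240598.59 + 1616.11 + 346.96 + 685.46 + 4154.89 + 369.96 = 247771.97
Import duty = 11552 × 0.38 = 4389.76
Buyer bears: inland to port 1616.11 + export clearance 346.96 + origin terminal 685.46 + freight 4154.89 + insurance 369.96 + delivery 1732.89 + duty 4389.76 = 13296.03
Landed cost = invoice 240598.59 + 13296.03 = 253894.62

Total landed cost: USD 253894.62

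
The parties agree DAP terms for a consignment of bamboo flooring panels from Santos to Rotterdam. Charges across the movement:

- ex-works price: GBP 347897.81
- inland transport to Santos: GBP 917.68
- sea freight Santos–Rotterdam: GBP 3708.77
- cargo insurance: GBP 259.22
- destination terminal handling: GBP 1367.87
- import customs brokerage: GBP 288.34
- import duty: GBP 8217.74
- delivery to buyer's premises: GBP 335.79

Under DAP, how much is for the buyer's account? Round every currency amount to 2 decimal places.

Buyer's account: GBP 8506.08

DAP: the seller bears all costs to the named destination except import duty and clearance.
Seller's account: goods 347897.81 + inland to port 917.68 + freight 3708.77 + insurance 259.22 + destination terminal 1367.87 + delivery 335.79 = 354487.14
Buyer's account: brokerage 288.34 + duty 8217.74 = 8506.08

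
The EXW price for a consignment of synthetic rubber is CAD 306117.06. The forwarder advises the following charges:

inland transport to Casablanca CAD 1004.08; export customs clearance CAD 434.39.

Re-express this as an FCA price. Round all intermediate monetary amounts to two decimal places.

FCA price: CAD 307555.53

From EXW to FCA, the seller additionally bears: inland to port, export clearance.
FCA price = 306117.06 + 1004.08 + 434.39 = 307555.53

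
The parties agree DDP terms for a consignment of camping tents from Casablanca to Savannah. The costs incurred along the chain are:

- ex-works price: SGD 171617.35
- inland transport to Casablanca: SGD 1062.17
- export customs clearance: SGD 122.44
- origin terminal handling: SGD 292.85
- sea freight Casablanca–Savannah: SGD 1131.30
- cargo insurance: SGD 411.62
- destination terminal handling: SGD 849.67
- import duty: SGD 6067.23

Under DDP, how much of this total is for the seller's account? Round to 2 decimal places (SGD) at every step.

DDP: the seller bears all costs including import duty.
Seller's account: goods 171617.35 + inland to port 1062.17 + export clearance 122.44 + origin terminal 292.85 + freight 1131.30 + insurance 411.62 + destination terminal 849.67 + duty 6067.23 = 181554.63
Buyer's account: 0.00

Seller's account: SGD 181554.63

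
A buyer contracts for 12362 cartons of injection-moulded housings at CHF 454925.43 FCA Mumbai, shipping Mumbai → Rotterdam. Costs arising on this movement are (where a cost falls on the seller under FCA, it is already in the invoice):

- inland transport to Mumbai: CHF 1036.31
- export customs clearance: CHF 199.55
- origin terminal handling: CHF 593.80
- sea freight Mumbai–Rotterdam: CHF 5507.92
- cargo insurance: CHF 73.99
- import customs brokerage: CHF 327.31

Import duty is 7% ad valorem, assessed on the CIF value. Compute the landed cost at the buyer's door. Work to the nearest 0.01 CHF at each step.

FCA: the seller delivers export-cleared goods to the carrier; the buyer bears costs from that point.
Already in the invoice (seller's account under FCA): inland to port, export clearance — exclude.
CIF value = FCA price + origin terminal + freight + insurance = 454925.43 + 593.80 + 5507.92 + 73.99 = 461101.14
Import duty = 461101.14 × 7% = 32277.08
Buyer bears: origin terminal 593.80 + freight 5507.92 + insurance 73.99 + brokerage 327.31 + duty 32277.08 = 38780.10
Landed cost = invoice 454925.43 + 38780.10 = 493705.53

Total landed cost: CHF 493705.53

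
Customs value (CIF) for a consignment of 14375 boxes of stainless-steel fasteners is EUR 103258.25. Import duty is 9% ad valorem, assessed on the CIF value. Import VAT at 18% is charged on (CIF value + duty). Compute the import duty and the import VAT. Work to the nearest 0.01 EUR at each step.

Import duty: EUR 9293.24; import VAT: EUR 20259.27

Import duty = 103258.25 × 9% = 9293.24
VAT base = CIF + duty = 103258.25 + 9293.24 = 112551.49
Import VAT = 112551.49 × 18% = 20259.27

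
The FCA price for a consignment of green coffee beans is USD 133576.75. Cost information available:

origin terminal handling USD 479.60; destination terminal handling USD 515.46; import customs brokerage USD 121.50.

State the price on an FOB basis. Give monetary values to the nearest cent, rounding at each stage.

FOB price: USD 134056.35

Not relevant to the conversion: destination terminal, brokerage — on the buyer under both terms; not part of either seller's price.
From FCA to FOB, the seller additionally bears: origin terminal.
FOB price = 133576.75 + 479.60 = 134056.35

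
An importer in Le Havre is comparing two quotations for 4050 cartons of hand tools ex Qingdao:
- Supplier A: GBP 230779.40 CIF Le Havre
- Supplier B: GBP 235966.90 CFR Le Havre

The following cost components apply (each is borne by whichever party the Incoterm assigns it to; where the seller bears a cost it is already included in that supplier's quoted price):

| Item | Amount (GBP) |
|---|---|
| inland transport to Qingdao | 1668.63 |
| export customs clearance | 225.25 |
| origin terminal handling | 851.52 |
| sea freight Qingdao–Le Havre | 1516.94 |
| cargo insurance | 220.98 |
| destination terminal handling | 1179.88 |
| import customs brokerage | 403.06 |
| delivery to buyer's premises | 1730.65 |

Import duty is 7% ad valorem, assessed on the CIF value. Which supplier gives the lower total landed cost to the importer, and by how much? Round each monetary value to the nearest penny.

Supplier A is cheaper by GBP 5787.07

Supplier A (CIF):
The CIF price already equals the CIF value: 230779.40
Import duty = 230779.40 × 7% = 16154.56
Buyer bears (A): 1179.88 + 403.06 + 1730.65 = 3313.59
Landed cost (A) = invoice 230779.40 + 3313.59 + duty 16154.56 = 250247.55
Supplier B (CFR):
CIF value = CFR price + insurance = 235966.90 + 220.98 = 236187.88
Import duty = 236187.88 × 7% = 16533.15
Buyer bears (B): 220.98 + 1179.88 + 403.06 + 1730.65 = 3534.57
Landed cost (B) = invoice 235966.90 + 3534.57 + duty 16533.15 = 256034.62
Difference = |250247.55 − 256034.62| = 5787.07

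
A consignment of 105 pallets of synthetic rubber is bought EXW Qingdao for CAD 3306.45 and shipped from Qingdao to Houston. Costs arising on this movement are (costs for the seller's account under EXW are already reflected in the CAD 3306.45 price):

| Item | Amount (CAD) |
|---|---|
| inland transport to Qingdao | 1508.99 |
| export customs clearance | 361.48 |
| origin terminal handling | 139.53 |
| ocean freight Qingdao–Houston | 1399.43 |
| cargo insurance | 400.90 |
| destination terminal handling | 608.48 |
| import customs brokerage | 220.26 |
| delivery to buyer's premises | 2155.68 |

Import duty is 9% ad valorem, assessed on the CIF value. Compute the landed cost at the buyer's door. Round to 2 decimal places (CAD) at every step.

EXW: the seller makes goods available at their premises; the buyer bears all onward costs.
CIF value = EXW price + inland to port + export clearance + origin terminal + freight + insurance = 3306.45 + 1508.99 + 361.48 + 139.53 + 1399.43 + 400.90 = 7116.78
Import duty = 7116.78 × 9% = 640.51
Buyer bears: inland to port 1508.99 + export clearance 361.48 + origin terminal 139.53 + freight 1399.43 + insurance 400.90 + destination terminal 608.48 + brokerage 220.26 + delivery 2155.68 + duty 640.51 = 7435.26
Landed cost = invoice 3306.45 + 7435.26 = 10741.71

Total landed cost: CAD 10741.71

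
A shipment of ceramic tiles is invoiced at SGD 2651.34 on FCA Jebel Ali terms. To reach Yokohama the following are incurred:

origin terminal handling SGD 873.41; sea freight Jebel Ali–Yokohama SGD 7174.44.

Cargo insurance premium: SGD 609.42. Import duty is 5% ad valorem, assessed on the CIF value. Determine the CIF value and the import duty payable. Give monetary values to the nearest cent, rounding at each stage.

CIF value: SGD 11308.61; import duty: SGD 565.43

CIF = FCA price + pre-shipment costs + freight + insurance
CIF = 2651.34 + 873.41 + 7174.44 + 609.42 = 11308.61
Import duty = 11308.61 × 5% = 565.43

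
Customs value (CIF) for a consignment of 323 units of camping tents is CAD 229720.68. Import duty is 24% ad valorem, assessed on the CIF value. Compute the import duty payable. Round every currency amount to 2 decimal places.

Import duty: CAD 55132.96

Import duty = 229720.68 × 24% = 55132.96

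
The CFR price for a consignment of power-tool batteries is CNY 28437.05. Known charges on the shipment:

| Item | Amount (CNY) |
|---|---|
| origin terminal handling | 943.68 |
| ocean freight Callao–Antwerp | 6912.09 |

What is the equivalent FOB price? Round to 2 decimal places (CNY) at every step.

Not relevant to the conversion: origin terminal — on the seller under both CFR and FOB; already in the CFR price and stays in the FOB price.
From CFR to FOB, the seller no longer bears: freight.
FOB price = 28437.05 − 6912.09 = 21524.96

FOB price: CNY 21524.96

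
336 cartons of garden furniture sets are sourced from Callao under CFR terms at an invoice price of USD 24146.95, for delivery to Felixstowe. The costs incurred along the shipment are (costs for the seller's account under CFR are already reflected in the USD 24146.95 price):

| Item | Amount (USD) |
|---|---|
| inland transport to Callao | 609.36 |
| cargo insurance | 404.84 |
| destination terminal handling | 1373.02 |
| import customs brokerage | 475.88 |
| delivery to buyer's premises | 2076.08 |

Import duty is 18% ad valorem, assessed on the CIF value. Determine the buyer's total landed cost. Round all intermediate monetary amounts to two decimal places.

CFR: the seller pays costs through ocean freight to the destination port, but not insurance.
Already in the invoice (seller's account under CFR): inland to port — exclude.
CIF value = CFR price + insurance = 24146.95 + 404.84 = 24551.79
Import duty = 24551.79 × 18% = 4419.32
Buyer bears: insurance 404.84 + destination terminal 1373.02 + brokerage 475.88 + delivery 2076.08 + duty 4419.32 = 8749.14
Landed cost = invoice 24146.95 + 8749.14 = 32896.09

Total landed cost: USD 32896.09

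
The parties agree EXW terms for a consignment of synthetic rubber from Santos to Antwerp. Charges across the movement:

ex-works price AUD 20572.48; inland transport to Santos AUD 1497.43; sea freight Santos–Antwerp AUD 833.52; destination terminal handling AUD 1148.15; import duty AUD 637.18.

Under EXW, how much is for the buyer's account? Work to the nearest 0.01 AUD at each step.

Buyer's account: AUD 4116.28

EXW: the seller makes goods available at their premises; the buyer bears all onward costs.
Seller's account: goods 20572.48 = 20572.48
Buyer's account: inland to port 1497.43 + freight 833.52 + destination terminal 1148.15 + duty 637.18 = 4116.28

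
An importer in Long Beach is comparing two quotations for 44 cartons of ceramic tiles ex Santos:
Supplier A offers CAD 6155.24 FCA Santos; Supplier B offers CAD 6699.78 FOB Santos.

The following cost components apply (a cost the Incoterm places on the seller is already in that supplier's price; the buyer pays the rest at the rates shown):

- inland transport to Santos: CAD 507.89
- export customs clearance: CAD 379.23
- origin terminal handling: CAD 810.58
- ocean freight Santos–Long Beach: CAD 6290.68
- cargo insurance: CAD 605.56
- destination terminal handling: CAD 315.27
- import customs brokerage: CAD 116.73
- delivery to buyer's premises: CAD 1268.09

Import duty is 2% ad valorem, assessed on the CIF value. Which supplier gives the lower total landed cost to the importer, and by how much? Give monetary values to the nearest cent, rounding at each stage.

Supplier A (FCA):
CIF value = FCA price + origin terminal + freight + insurance = 6155.24 + 810.58 + 6290.68 + 605.56 = 13862.06
Import duty = 13862.06 × 2% = 277.24
Buyer bears (A): 810.58 + 6290.68 + 605.56 + 315.27 + 116.73 + 1268.09 = 9406.91
Landed cost (A) = invoice 6155.24 + 9406.91 + duty 277.24 = 15839.39
Supplier B (FOB):
CIF value = FOB price + freight + insurance = 6699.78 + 6290.68 + 605.56 = 13596.02
Import duty = 13596.02 × 2% = 271.92
Buyer bears (B): 6290.68 + 605.56 + 315.27 + 116.73 + 1268.09 = 8596.33
Landed cost (B) = invoice 6699.78 + 8596.33 + duty 271.92 = 15568.03
Difference = |15839.39 − 15568.03| = 271.36

Supplier B is cheaper by CAD 271.36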